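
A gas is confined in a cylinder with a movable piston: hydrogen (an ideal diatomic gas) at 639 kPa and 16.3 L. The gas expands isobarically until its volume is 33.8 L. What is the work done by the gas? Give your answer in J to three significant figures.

Isobaric: W = P ΔV.
W = (639 kPa)(33.8 − 16.3 L) = (639)(17.5) = 11182 J.

W ≈ 11200 J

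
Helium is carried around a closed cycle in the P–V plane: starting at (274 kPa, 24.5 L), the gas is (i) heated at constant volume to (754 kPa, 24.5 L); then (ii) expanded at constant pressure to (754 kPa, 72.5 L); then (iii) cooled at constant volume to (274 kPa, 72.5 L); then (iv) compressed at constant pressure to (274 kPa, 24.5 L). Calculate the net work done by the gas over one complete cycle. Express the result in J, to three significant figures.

W_net ≈ 23000 J

Constant-volume legs do no work.
W(ii) = (754)(72.5 − 24.5) = 36192 J; W(iv) = (274)(24.5 − 72.5) = -13152 J.
W_net = 36192 − 13152 = 23040 J (the clockwise enclosed area).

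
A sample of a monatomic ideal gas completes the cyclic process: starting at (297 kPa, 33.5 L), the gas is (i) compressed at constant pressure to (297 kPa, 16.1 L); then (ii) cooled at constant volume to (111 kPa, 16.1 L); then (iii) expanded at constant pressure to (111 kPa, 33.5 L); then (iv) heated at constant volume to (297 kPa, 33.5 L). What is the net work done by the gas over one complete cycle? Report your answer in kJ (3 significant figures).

W_net ≈ -3.24 kJ

Constant-volume legs do no work.
W(i) = (297)(16.1 − 33.5) = -5168 J; W(iii) = (111)(33.5 − 16.1) = 1931 J.
W_net = -5168 + 1931 = -3236 J (the counter-clockwise enclosed area).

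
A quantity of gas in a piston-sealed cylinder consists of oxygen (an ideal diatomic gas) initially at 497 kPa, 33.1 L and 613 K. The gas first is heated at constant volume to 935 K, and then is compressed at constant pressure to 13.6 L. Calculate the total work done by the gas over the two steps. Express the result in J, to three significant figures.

Step 1 (isochoric): W = 0 (constant volume).
After step 1: P = 758.1 kPa (V unchanged).
Step 2 (isobaric): W = PΔV = (758.1 kPa)(13.6 − 33.1 L) = -14782 J.
W_total = 0 − 14782 = -14782 J.

W_total ≈ -14800 J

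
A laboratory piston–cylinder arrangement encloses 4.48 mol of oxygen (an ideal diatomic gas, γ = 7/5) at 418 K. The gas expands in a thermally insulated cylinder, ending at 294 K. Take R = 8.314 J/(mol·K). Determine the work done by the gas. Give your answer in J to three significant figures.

Adiabatic ⇒ Q = 0, so W_by = −ΔU = nCᵥ(T₁ − T₂).
Cᵥ = 5R/2 = 20.79 J/(mol·K).
W = (4.48)(20.79)(418 − 294) = 11546 J.

W ≈ 11500 J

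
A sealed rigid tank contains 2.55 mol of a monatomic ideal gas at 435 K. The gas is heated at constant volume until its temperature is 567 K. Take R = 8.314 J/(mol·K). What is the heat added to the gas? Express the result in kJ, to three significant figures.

Constant volume ⇒ W = 0, so Q = ΔU = nCᵥΔT with Cᵥ = 3R/2 = 12.47 J/(mol·K).
ΔU = (2.55)(12.47)(567 − 435) = 4198 J.

Q ≈ 4.20 kJ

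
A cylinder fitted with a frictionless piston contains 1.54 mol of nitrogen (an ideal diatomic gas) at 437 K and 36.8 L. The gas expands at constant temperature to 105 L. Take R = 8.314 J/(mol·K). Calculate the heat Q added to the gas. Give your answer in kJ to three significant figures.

Q ≈ 5.87 kJ

Isothermal ⇒ ΔU = 0, so Q = W = nRT ln(V₂/V₁).
Q = (1.54)(8.314)(437) ln(105/36.8) = 5595 × 1.048 = 5866 J.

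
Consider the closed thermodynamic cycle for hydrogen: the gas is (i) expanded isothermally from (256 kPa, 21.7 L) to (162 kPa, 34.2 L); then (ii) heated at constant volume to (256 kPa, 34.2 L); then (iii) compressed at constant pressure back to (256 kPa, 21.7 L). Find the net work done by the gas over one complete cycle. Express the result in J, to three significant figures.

W_net ≈ -673 J

Leg (i): W = PᵢVᵢ ln(V_f/Vᵢ) = (5555) ln(34.2/21.7) = 2527 J.
Leg (ii): W = 0.
Leg (iii): W = PΔV = (256)(21.7 − 34.2) = -3200 J.
W_net = 2527 − 3200 = -672.9 J.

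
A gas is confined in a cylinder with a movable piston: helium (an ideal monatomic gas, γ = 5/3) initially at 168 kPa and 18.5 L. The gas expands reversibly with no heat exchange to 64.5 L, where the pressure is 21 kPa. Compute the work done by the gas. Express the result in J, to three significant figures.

Adiabatic: W = (P₁V₁ − P₂V₂)/(γ − 1) with γ = 5/3.
P₁V₁ = 3108 J, P₂V₂ = 1354 J.
W = (3108 − 1354) / 0.6667 = 2630 J.

W ≈ 2630 J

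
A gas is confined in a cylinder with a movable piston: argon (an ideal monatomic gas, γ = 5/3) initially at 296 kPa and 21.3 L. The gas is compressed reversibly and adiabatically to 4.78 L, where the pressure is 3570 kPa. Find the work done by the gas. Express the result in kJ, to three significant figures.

W ≈ -16.1 kJ

Adiabatic: W = (P₁V₁ − P₂V₂)/(γ − 1) with γ = 5/3.
P₁V₁ = 6305 J, P₂V₂ = 17065 J.
W = (6305 − 17065) / 0.6667 = -16140 J.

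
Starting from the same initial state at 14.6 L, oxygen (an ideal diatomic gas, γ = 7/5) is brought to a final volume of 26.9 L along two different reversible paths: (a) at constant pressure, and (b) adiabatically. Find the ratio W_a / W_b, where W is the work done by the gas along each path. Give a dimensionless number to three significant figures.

Path (a) isobaric: W = P₁(V₂ − V₁) → W_a/(P₁V₁) = 0.8425.
Path (b) adiabatic: W = P₁V₁(1 − (V₁/V₂)^(γ−1))/(γ−1) → W_b/(P₁V₁) = 0.5421.
W_a / W_b = 0.8425 / 0.5421 = 1.554.

W_a / W_b ≈ 1.55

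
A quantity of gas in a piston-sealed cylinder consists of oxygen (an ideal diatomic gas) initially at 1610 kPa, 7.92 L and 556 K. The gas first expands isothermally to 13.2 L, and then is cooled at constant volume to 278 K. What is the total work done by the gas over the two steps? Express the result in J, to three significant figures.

Step 1 (isothermal): W = P₁V₁ ln(V₂/V₁) = (12751) ln(13.2/7.92) = 6514 J.
Step 2 (isochoric): W = 0 (constant volume).
W_total = 6514 + 0 = 6514 J.

W_total ≈ 6510 J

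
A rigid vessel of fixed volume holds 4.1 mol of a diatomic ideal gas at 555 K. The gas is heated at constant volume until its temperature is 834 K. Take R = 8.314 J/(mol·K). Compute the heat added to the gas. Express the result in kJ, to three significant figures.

Constant volume ⇒ W = 0, so Q = ΔU = nCᵥΔT with Cᵥ = 5R/2 = 20.79 J/(mol·K).
ΔU = (4.1)(20.79)(834 − 555) = 23776 J.

Q ≈ 23.8 kJ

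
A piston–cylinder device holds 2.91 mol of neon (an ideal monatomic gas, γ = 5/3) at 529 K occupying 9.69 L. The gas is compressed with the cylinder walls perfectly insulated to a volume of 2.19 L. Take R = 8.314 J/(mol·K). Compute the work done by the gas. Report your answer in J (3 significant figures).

W ≈ -32500 J

Adiabatic: TV^(γ−1) = const with γ = 5/3.
T₂ = T₁ (V₁/V₂)^(γ−1) = 529 × (9.69/2.19)^0.667 = 529 × 2.695 = 1426 K.
W_by = nCᵥ(T₁ − T₂) = (2.91)(12.47)(529 − 1426) = -32543 J.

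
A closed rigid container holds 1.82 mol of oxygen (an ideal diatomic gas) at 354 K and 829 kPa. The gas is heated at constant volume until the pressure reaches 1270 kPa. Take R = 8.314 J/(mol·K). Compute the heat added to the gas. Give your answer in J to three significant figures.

Q ≈ 7120 J

Constant volume ⇒ W = 0, so Q = ΔU = nCᵥΔT with Cᵥ = 5R/2 = 20.79 J/(mol·K).
At constant V, T₂/T₁ = P₂/P₁ ⇒ ΔT = T₁(P₂/P₁ − 1) = 354·(1270/829 − 1) = 188.3 K.
ΔU = (1.82)(20.79)(188.3) = 7124 J.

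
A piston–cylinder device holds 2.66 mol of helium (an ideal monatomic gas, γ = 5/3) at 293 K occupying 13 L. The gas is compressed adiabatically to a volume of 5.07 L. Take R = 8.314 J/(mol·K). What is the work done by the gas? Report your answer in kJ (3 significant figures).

Adiabatic: TV^(γ−1) = const with γ = 5/3.
T₂ = T₁ (V₁/V₂)^(γ−1) = 293 × (13/5.07)^0.667 = 293 × 1.873 = 548.9 K.
W_by = nCᵥ(T₁ − T₂) = (2.66)(12.47)(293 − 548.9) = -8489 J.

W ≈ -8.49 kJ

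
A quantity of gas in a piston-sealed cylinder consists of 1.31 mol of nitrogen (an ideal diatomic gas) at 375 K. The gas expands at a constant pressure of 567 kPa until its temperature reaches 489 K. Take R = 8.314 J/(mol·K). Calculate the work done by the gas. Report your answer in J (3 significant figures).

Isobaric: W = P ΔV = nR ΔT.
W = (1.31)(8.314)(489 − 375) = 1242 J.

W ≈ 1240 J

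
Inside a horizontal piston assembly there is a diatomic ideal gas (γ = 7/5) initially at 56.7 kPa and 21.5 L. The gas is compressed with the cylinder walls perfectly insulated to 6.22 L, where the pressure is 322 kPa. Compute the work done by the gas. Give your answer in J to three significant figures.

W ≈ -1960 J

Adiabatic: W = (P₁V₁ − P₂V₂)/(γ − 1) with γ = 7/5.
P₁V₁ = 1219 J, P₂V₂ = 2003 J.
W = (1219 − 2003) / 0.4 = -1959 J.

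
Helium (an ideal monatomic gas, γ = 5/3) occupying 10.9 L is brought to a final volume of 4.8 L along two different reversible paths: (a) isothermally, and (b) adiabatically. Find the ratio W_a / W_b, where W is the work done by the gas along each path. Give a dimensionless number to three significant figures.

Path (a) isothermal: W = P₁V₁ ln(V₂/V₁) → W_a/(P₁V₁) = -0.8201.
Path (b) adiabatic: W = P₁V₁(1 − (V₁/V₂)^(γ−1))/(γ−1) → W_b/(P₁V₁) = -1.091.
W_a / W_b = -0.8201 / -1.091 = 0.7514.

W_a / W_b ≈ 0.751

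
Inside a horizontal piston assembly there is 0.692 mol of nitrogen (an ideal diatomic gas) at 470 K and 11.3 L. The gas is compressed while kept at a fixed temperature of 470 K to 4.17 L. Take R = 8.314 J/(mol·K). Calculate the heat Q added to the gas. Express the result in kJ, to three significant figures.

Q ≈ -2.70 kJ

Isothermal ⇒ ΔU = 0, so Q = W = nRT ln(V₂/V₁).
Q = (0.692)(8.314)(470) ln(4.17/11.3) = 2704 × -0.9969 = -2696 J.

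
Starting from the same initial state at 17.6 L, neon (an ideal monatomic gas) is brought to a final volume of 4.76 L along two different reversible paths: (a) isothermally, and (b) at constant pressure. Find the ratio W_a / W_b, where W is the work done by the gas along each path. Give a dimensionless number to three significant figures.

W_a / W_b ≈ 1.79

Path (a) isothermal: W = P₁V₁ ln(V₂/V₁) → W_a/(P₁V₁) = -1.308.
Path (b) isobaric: W = P₁(V₂ − V₁) → W_b/(P₁V₁) = -0.7295.
W_a / W_b = -1.308 / -0.7295 = 1.792.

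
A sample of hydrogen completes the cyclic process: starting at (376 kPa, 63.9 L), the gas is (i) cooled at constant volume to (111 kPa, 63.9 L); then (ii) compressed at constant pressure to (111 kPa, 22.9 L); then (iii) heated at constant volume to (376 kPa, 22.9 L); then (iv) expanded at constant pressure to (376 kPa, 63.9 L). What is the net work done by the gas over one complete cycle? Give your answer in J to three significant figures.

W_net ≈ 10900 J

Constant-volume legs do no work.
W(ii) = (111)(22.9 − 63.9) = -4551 J; W(iv) = (376)(63.9 − 22.9) = 15416 J.
W_net = -4551 + 15416 = 10865 J (the clockwise enclosed area).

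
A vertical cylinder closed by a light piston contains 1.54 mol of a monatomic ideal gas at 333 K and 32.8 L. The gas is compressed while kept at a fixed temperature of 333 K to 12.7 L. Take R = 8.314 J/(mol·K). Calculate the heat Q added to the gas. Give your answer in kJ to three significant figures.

Isothermal ⇒ ΔU = 0, so Q = W = nRT ln(V₂/V₁).
Q = (1.54)(8.314)(333) ln(12.7/32.8) = 4264 × -0.9488 = -4045 J.

Q ≈ -4.05 kJ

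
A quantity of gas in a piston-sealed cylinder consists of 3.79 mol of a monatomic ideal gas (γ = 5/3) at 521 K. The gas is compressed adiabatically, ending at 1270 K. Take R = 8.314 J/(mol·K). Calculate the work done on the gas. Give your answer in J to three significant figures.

W ≈ 35400 J

Adiabatic ⇒ Q = 0, so W_by = −ΔU = nCᵥ(T₁ − T₂).
Cᵥ = 3R/2 = 12.47 J/(mol·K).
W = (3.79)(12.47)(521 − 1270) = -35402 J.
Work on gas = −W_by = 35402 J.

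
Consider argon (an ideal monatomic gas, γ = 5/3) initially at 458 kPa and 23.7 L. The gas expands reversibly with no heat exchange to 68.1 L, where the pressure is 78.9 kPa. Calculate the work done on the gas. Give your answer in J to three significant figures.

W ≈ -8220 J

Adiabatic: W = (P₁V₁ − P₂V₂)/(γ − 1) with γ = 5/3.
P₁V₁ = 10855 J, P₂V₂ = 5373 J.
W = (10855 − 5373) / 0.6667 = 8222 J.
Work on gas = −W_by = -8222 J.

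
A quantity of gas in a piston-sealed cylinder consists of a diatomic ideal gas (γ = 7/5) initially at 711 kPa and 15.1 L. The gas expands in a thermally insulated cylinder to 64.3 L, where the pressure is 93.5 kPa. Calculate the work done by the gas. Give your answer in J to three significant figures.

W ≈ 11800 J

Adiabatic: W = (P₁V₁ − P₂V₂)/(γ − 1) with γ = 7/5.
P₁V₁ = 10736 J, P₂V₂ = 6012 J.
W = (10736 − 6012) / 0.4 = 11810 J.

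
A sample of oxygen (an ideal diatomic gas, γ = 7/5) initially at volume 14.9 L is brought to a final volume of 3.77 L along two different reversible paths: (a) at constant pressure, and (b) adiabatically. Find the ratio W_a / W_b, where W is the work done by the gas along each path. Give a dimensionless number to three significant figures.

W_a / W_b ≈ 0.408

Path (a) isobaric: W = P₁(V₂ − V₁) → W_a/(P₁V₁) = -0.747.
Path (b) adiabatic: W = P₁V₁(1 − (V₁/V₂)^(γ−1))/(γ−1) → W_b/(P₁V₁) = -1.832.
W_a / W_b = -0.747 / -1.832 = 0.4078.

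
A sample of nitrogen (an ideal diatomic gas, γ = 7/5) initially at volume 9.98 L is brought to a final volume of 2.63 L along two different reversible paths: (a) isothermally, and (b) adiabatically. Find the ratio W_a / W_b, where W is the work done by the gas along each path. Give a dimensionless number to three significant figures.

Path (a) isothermal: W = P₁V₁ ln(V₂/V₁) → W_a/(P₁V₁) = -1.334.
Path (b) adiabatic: W = P₁V₁(1 − (V₁/V₂)^(γ−1))/(γ−1) → W_b/(P₁V₁) = -1.762.
W_a / W_b = -1.334 / -1.762 = 0.7569.

W_a / W_b ≈ 0.757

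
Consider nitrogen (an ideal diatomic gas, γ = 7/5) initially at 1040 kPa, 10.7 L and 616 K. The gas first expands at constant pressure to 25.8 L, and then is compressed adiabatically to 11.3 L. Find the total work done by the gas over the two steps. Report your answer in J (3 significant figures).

W_total ≈ -10500 J

Step 1 (isobaric): W = PΔV = (1040 kPa)(25.8 − 10.7 L) = 15704 J.
After step 1: P = 1040 kPa, V = 25.8 L, T = 1485 K.
Step 2 (adiabatic): W = (P₁V₁ − P₂V₂)/(γ−1) = (26832 − 37331)/0.4 = -26247 J.
W_total = 15704 − 26247 = -10543 J.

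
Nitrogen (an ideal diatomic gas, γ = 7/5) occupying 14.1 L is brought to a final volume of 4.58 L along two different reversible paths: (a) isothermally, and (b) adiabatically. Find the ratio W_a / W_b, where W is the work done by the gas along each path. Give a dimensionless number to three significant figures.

W_a / W_b ≈ 0.792

Path (a) isothermal: W = P₁V₁ ln(V₂/V₁) → W_a/(P₁V₁) = -1.124.
Path (b) adiabatic: W = P₁V₁(1 − (V₁/V₂)^(γ−1))/(γ−1) → W_b/(P₁V₁) = -1.42.
W_a / W_b = -1.124 / -1.42 = 0.7919.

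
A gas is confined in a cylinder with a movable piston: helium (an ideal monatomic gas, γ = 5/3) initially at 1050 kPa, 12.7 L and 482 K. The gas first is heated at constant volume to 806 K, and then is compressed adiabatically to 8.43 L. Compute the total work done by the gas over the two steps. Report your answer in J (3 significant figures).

W_total ≈ -10500 J

Step 1 (isochoric): W = 0 (constant volume).
After step 1: P = 1756 kPa (V unchanged).
Step 2 (adiabatic): W = (P₁V₁ − P₂V₂)/(γ−1) = (22299 − 29304)/0.667 = -10508 J.
W_total = 0 − 10508 = -10508 J.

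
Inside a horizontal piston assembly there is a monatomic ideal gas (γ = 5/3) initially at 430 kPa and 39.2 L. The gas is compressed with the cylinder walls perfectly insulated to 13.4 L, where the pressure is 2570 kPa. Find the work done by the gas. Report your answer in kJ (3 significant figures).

W ≈ -26.4 kJ

Adiabatic: W = (P₁V₁ − P₂V₂)/(γ − 1) with γ = 5/3.
P₁V₁ = 16856 J, P₂V₂ = 34438 J.
W = (16856 − 34438) / 0.6667 = -26373 J.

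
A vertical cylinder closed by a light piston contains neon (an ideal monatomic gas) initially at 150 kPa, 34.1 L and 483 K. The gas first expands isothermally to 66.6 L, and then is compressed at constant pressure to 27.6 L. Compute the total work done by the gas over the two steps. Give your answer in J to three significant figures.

W_total ≈ 429 J

Step 1 (isothermal): W = P₁V₁ ln(V₂/V₁) = (5115) ln(66.6/34.1) = 3424 J.
After step 1: P = 76.8 kPa, V = 66.6 L, T = 483 K.
Step 2 (isobaric): W = PΔV = (76.8 kPa)(27.6 − 66.6 L) = -2995 J.
W_total = 3424 − 2995 = 428.7 J.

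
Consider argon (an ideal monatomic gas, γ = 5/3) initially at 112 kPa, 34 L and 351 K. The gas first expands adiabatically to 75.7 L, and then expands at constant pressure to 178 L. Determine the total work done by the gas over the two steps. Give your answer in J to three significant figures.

W_total ≈ 5380 J

Step 1 (adiabatic): W = (P₁V₁ − P₂V₂)/(γ−1) = (3808 − 2233)/0.667 = 2362 J.
After step 1: P = 29.5 kPa, V = 75.7 L, T = 205.9 K.
Step 2 (isobaric): W = PΔV = (29.5 kPa)(178 − 75.7 L) = 3018 J.
W_total = 2362 + 3018 = 5380 J.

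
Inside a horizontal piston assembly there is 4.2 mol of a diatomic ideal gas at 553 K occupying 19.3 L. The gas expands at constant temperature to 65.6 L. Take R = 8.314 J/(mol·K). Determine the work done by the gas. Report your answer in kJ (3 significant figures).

Isothermal: W = nRT ln(V₂/V₁).
W = (4.2)(8.314)(553) × ln(65.6/19.3)
  = 19310 × 1.223
W_by_gas = 23625 J.

W ≈ 23.6 kJ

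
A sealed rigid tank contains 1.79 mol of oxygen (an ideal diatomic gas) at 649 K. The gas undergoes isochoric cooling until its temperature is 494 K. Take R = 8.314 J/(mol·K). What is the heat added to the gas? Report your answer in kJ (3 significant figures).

Constant volume ⇒ W = 0, so Q = ΔU = nCᵥΔT with Cᵥ = 5R/2 = 20.79 J/(mol·K).
ΔU = (1.79)(20.79)(494 − 649) = -5767 J.

Q ≈ -5.77 kJ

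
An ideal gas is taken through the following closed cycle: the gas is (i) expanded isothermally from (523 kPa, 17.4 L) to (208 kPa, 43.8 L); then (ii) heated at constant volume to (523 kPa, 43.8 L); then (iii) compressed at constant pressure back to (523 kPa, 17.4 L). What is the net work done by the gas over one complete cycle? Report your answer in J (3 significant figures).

Leg (i): W = PᵢVᵢ ln(V_f/Vᵢ) = (9100) ln(43.8/17.4) = 8401 J.
Leg (ii): W = 0.
Leg (iii): W = PΔV = (523)(17.4 − 43.8) = -13807 J.
W_net = 8401 − 13807 = -5406 J.

W_net ≈ -5410 J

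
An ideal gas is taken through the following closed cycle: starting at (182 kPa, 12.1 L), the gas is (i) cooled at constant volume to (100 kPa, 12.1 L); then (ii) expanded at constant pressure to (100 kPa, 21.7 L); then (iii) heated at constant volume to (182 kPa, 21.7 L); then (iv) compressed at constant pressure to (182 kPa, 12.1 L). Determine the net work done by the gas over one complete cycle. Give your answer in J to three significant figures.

Constant-volume legs do no work.
W(ii) = (100)(21.7 − 12.1) = 960 J; W(iv) = (182)(12.1 − 21.7) = -1747 J.
W_net = 960 − 1747 = -787.2 J (the counter-clockwise enclosed area).

W_net ≈ -787 J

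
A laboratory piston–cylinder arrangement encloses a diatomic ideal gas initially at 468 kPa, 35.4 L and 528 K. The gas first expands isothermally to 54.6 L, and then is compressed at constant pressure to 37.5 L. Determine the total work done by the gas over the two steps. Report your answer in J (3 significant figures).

Step 1 (isothermal): W = P₁V₁ ln(V₂/V₁) = (16567) ln(54.6/35.4) = 7179 J.
After step 1: P = 303.4 kPa, V = 54.6 L, T = 528 K.
Step 2 (isobaric): W = PΔV = (303.4 kPa)(37.5 − 54.6 L) = -5189 J.
W_total = 7179 − 5189 = 1990 J.

W_total ≈ 1990 J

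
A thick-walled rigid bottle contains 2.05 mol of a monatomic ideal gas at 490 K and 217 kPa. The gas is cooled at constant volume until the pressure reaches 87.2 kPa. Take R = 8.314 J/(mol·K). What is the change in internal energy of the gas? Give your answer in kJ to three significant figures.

ΔU ≈ -7.49 kJ

Constant volume ⇒ W = 0, so Q = ΔU = nCᵥΔT with Cᵥ = 3R/2 = 12.47 J/(mol·K).
At constant V, T₂/T₁ = P₂/P₁ ⇒ ΔT = T₁(P₂/P₁ − 1) = 490·(87.2/217 − 1) = -293.1 K.
ΔU = (2.05)(12.47)(-293.1) = -7493 J.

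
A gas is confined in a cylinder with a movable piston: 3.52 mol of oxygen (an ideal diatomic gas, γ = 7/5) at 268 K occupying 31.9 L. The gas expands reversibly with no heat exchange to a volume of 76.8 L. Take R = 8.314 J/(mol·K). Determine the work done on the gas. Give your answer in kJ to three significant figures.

Adiabatic: TV^(γ−1) = const with γ = 7/5.
T₂ = T₁ (V₁/V₂)^(γ−1) = 268 × (31.9/76.8)^0.4 = 268 × 0.7037 = 188.6 K.
W_by = nCᵥ(T₁ − T₂) = (3.52)(20.79)(268 − 188.6) = 5810 J.
Work on gas = −W_by = -5810 J.

W ≈ -5.81 kJ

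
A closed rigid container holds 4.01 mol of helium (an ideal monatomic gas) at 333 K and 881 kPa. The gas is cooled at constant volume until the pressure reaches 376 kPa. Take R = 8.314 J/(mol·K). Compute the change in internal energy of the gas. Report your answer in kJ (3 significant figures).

Constant volume ⇒ W = 0, so Q = ΔU = nCᵥΔT with Cᵥ = 3R/2 = 12.47 J/(mol·K).
At constant V, T₂/T₁ = P₂/P₁ ⇒ ΔT = T₁(P₂/P₁ − 1) = 333·(376/881 − 1) = -190.9 K.
ΔU = (4.01)(12.47)(-190.9) = -9546 J.

ΔU ≈ -9.55 kJ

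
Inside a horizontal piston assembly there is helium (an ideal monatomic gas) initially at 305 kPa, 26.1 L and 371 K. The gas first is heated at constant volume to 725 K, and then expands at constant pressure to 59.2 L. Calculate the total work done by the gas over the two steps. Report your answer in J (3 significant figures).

Step 1 (isochoric): W = 0 (constant volume).
After step 1: P = 596 kPa (V unchanged).
Step 2 (isobaric): W = PΔV = (596 kPa)(59.2 − 26.1 L) = 19728 J.
W_total = 0 + 19728 = 19728 J.

W_total ≈ 19700 J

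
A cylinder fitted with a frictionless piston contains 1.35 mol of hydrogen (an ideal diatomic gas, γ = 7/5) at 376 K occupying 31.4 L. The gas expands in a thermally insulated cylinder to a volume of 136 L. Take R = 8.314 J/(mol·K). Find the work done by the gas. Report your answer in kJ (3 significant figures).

Adiabatic: TV^(γ−1) = const with γ = 7/5.
T₂ = T₁ (V₁/V₂)^(γ−1) = 376 × (31.4/136)^0.4 = 376 × 0.5564 = 209.2 K.
W_by = nCᵥ(T₁ − T₂) = (1.35)(20.79)(376 − 209.2) = 4681 J.

W ≈ 4.68 kJ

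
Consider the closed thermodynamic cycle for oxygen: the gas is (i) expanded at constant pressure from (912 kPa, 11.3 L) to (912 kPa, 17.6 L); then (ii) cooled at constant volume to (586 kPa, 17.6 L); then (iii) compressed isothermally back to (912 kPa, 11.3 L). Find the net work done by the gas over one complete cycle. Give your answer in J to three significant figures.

Leg (i): W = PΔV = (912)(17.6 − 11.3) = 5746 J.
Leg (ii): W = 0.
Leg (iii): W = PᵢVᵢ ln(V_f/Vᵢ) = (10314) ln(11.3/17.6) = -4570 J.
W_net = 5746 − 4570 = 1176 J.

W_net ≈ 1180 J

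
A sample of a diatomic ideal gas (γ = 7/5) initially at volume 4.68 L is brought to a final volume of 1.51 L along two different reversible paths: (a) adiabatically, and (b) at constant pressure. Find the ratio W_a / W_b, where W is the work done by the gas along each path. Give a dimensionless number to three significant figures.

Path (a) adiabatic: W = P₁V₁(1 − (V₁/V₂)^(γ−1))/(γ−1) → W_a/(P₁V₁) = -1.43.
Path (b) isobaric: W = P₁(V₂ − V₁) → W_b/(P₁V₁) = -0.6774.
W_a / W_b = -1.43 / -0.6774 = 2.112.

W_a / W_b ≈ 2.11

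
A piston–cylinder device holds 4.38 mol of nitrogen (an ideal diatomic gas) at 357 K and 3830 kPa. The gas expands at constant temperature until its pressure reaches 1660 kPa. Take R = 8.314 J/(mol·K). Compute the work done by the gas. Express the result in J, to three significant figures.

Isothermal process: W = nRT ln(V₂/V₁) = nRT ln(P₁/P₂).
W = (4.38)(8.314)(357) × ln(3830/1660)
  = 13000 × ln(2.307) = 13000 × 0.836
W_by_gas = 10869 J.

W ≈ 10900 J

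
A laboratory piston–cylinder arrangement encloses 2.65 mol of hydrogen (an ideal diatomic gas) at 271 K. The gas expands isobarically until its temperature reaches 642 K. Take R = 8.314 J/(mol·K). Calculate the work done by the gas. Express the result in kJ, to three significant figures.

W ≈ 8.17 kJ

Isobaric: W = P ΔV = nR ΔT.
W = (2.65)(8.314)(642 − 271) = 8174 J.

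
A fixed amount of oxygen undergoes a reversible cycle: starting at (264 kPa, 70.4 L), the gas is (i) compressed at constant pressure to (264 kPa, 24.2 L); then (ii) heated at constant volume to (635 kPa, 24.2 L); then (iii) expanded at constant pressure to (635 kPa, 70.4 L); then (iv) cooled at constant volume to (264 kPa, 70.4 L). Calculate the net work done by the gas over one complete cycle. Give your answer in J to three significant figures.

Constant-volume legs do no work.
W(i) = (264)(24.2 − 70.4) = -12197 J; W(iii) = (635)(70.4 − 24.2) = 29337 J.
W_net = -12197 + 29337 = 17140 J (the clockwise enclosed area).

W_net ≈ 17100 J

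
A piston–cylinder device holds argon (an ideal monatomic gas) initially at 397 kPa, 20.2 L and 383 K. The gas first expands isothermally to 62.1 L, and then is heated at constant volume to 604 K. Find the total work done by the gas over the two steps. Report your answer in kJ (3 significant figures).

Step 1 (isothermal): W = P₁V₁ ln(V₂/V₁) = (8019) ln(62.1/20.2) = 9006 J.
Step 2 (isochoric): W = 0 (constant volume).
W_total = 9006 + 0 = 9006 J.

W_total ≈ 9.01 kJ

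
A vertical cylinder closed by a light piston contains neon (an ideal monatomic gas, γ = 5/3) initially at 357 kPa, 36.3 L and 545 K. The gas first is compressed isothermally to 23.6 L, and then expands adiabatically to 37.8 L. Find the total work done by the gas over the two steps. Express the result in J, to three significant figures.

Step 1 (isothermal): W = P₁V₁ ln(V₂/V₁) = (12959) ln(23.6/36.3) = -5580 J.
After step 1: P = 549.1 kPa, V = 23.6 L, T = 545 K.
Step 2 (adiabatic): W = (P₁V₁ − P₂V₂)/(γ−1) = (12959 − 9466)/0.667 = 5239 J.
W_total = -5580 + 5239 = -340.9 J.

W_total ≈ -341 J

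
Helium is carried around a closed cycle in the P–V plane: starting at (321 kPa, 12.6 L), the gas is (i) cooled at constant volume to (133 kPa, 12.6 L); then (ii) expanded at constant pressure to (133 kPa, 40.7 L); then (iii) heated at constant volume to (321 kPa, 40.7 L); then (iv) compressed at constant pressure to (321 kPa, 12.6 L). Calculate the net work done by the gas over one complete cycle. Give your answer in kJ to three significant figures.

Constant-volume legs do no work.
W(ii) = (133)(40.7 − 12.6) = 3737 J; W(iv) = (321)(12.6 − 40.7) = -9020 J.
W_net = 3737 − 9020 = -5283 J (the counter-clockwise enclosed area).

W_net ≈ -5.28 kJ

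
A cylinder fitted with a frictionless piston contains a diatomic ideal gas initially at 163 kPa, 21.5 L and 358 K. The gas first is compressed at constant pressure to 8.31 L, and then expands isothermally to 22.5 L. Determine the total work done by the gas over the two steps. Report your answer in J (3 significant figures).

W_total ≈ -801 J

Step 1 (isobaric): W = PΔV = (163 kPa)(8.31 − 21.5 L) = -2150 J.
After step 1: P = 163 kPa, V = 8.31 L, T = 138.4 K.
Step 2 (isothermal): W = P₁V₁ ln(V₂/V₁) = (1355) ln(22.5/8.31) = 1349 J.
W_total = -2150 + 1349 = -800.8 J.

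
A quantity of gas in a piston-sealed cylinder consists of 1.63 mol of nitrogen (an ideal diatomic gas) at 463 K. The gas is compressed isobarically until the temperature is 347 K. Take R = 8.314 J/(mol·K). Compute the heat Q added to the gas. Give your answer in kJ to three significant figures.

Isobaric: W = nRΔT = (1.63)(8.314)(-116) = -1572 J.
ΔU = nCᵥΔT with Cᵥ = 5R/2: ΔU = (1.63)(20.79)(-116) = -3930 J.
Q = ΔU + W = -3930 − 1572 = -5502 J.

Q ≈ -5.50 kJ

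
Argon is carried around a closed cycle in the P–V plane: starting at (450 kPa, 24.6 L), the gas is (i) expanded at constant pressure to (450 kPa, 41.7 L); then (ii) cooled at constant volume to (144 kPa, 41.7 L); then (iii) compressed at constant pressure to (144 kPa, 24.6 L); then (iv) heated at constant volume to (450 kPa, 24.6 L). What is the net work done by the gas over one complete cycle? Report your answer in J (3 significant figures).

W_net ≈ 5230 J

Constant-volume legs do no work.
W(i) = (450)(41.7 − 24.6) = 7695 J; W(iii) = (144)(24.6 − 41.7) = -2462 J.
W_net = 7695 − 2462 = 5233 J (the clockwise enclosed area).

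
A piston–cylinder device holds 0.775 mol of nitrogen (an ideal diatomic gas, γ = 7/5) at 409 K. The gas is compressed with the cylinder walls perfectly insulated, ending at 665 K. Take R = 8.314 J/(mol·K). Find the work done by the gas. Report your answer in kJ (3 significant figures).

Adiabatic ⇒ Q = 0, so W_by = −ΔU = nCᵥ(T₁ − T₂).
Cᵥ = 5R/2 = 20.79 J/(mol·K).
W = (0.775)(20.79)(409 − 665) = -4124 J.

W ≈ -4.12 kJ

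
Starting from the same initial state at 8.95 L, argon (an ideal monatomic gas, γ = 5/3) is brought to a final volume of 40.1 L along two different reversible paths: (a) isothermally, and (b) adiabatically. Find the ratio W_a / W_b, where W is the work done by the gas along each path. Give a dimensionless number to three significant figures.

W_a / W_b ≈ 1.58

Path (a) isothermal: W = P₁V₁ ln(V₂/V₁) → W_a/(P₁V₁) = 1.5.
Path (b) adiabatic: W = P₁V₁(1 − (V₁/V₂)^(γ−1))/(γ−1) → W_b/(P₁V₁) = 0.9481.
W_a / W_b = 1.5 / 0.9481 = 1.582.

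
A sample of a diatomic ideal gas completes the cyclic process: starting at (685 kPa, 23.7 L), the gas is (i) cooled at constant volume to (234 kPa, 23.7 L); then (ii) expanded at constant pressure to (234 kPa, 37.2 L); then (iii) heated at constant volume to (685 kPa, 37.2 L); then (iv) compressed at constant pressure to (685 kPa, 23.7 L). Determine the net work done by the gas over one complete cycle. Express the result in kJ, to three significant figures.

W_net ≈ -6.09 kJ

Constant-volume legs do no work.
W(ii) = (234)(37.2 − 23.7) = 3159 J; W(iv) = (685)(23.7 − 37.2) = -9248 J.
W_net = 3159 − 9248 = -6089 J (the counter-clockwise enclosed area).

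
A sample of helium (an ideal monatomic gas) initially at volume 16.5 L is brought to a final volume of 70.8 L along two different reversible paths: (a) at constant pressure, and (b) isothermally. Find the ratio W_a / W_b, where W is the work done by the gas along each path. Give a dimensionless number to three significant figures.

Path (a) isobaric: W = P₁(V₂ − V₁) → W_a/(P₁V₁) = 3.291.
Path (b) isothermal: W = P₁V₁ ln(V₂/V₁) → W_b/(P₁V₁) = 1.456.
W_a / W_b = 3.291 / 1.456 = 2.259.

W_a / W_b ≈ 2.26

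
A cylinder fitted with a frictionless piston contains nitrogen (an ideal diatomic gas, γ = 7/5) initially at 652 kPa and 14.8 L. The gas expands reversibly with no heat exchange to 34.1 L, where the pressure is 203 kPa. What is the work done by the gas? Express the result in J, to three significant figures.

W ≈ 6820 J

Adiabatic: W = (P₁V₁ − P₂V₂)/(γ − 1) with γ = 7/5.
P₁V₁ = 9650 J, P₂V₂ = 6922 J.
W = (9650 − 6922) / 0.4 = 6818 J.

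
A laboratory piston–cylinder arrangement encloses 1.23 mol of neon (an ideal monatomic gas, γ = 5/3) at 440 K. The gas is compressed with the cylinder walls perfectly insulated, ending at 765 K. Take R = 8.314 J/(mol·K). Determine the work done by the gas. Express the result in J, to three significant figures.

Adiabatic ⇒ Q = 0, so W_by = −ΔU = nCᵥ(T₁ − T₂).
Cᵥ = 3R/2 = 12.47 J/(mol·K).
W = (1.23)(12.47)(440 − 765) = -4985 J.

W ≈ -4990 J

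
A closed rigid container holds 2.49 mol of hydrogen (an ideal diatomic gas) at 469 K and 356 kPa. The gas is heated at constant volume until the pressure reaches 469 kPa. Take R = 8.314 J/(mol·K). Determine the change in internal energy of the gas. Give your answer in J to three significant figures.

Constant volume ⇒ W = 0, so Q = ΔU = nCᵥΔT with Cᵥ = 5R/2 = 20.79 J/(mol·K).
At constant V, T₂/T₁ = P₂/P₁ ⇒ ΔT = T₁(P₂/P₁ − 1) = 469·(469/356 − 1) = 148.9 K.
ΔU = (2.49)(20.79)(148.9) = 7705 J.

ΔU ≈ 7700 J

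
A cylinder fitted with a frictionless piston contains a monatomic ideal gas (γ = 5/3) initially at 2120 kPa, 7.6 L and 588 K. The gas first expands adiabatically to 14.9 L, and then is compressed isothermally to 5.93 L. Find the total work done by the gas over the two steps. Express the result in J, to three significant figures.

Step 1 (adiabatic): W = (P₁V₁ − P₂V₂)/(γ−1) = (16112 − 10286)/0.667 = 8739 J.
After step 1: P = 690.3 kPa, V = 14.9 L, T = 375.4 K.
Step 2 (isothermal): W = P₁V₁ ln(V₂/V₁) = (10286) ln(5.93/14.9) = -9477 J.
W_total = 8739 − 9477 = -737.2 J.

W_total ≈ -737 J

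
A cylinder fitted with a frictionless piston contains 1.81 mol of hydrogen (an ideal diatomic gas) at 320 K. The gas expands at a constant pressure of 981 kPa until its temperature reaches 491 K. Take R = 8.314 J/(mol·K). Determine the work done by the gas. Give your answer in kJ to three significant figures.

W ≈ 2.57 kJ

Isobaric: W = P ΔV = nR ΔT.
W = (1.81)(8.314)(491 − 320) = 2573 J.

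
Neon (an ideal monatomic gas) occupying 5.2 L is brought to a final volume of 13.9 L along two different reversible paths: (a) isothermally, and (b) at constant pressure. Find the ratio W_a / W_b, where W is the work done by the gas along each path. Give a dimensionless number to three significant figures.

W_a / W_b ≈ 0.588

Path (a) isothermal: W = P₁V₁ ln(V₂/V₁) → W_a/(P₁V₁) = 0.9832.
Path (b) isobaric: W = P₁(V₂ − V₁) → W_b/(P₁V₁) = 1.673.
W_a / W_b = 0.9832 / 1.673 = 0.5877.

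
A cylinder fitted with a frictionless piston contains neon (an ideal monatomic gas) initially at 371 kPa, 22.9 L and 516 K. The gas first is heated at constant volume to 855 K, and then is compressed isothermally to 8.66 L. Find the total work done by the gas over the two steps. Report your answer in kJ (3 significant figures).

W_total ≈ -13.7 kJ

Step 1 (isochoric): W = 0 (constant volume).
After step 1: P = 614.7 kPa (V unchanged).
Step 2 (isothermal): W = P₁V₁ ln(V₂/V₁) = (14078) ln(8.66/22.9) = -13689 J.
W_total = 0 − 13689 = -13689 J.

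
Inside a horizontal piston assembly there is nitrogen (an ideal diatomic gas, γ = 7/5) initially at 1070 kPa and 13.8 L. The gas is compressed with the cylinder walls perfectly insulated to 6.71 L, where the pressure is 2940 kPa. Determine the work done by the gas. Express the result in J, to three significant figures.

W ≈ -12400 J

Adiabatic: W = (P₁V₁ − P₂V₂)/(γ − 1) with γ = 7/5.
P₁V₁ = 14766 J, P₂V₂ = 19727 J.
W = (14766 − 19727) / 0.4 = -12404 J.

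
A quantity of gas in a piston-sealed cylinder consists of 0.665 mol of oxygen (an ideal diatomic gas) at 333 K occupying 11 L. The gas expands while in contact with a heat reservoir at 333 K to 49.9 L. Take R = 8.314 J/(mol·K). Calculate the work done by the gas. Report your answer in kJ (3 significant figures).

W ≈ 2.78 kJ

Isothermal: W = nRT ln(V₂/V₁).
W = (0.665)(8.314)(333) × ln(49.9/11)
  = 1841 × 1.512
W_by_gas = 2784 J.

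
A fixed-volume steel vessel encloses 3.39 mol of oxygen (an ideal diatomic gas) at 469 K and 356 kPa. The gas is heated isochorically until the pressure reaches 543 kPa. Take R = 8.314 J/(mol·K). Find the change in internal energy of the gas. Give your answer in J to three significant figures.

ΔU ≈ 17400 J

Constant volume ⇒ W = 0, so Q = ΔU = nCᵥΔT with Cᵥ = 5R/2 = 20.79 J/(mol·K).
At constant V, T₂/T₁ = P₂/P₁ ⇒ ΔT = T₁(P₂/P₁ − 1) = 469·(543/356 − 1) = 246.4 K.
ΔU = (3.39)(20.79)(246.4) = 17359 J.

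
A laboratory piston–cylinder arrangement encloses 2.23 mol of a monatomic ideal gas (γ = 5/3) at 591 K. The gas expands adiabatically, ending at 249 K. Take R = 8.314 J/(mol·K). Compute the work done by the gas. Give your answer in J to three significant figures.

W ≈ 9510 J

Adiabatic ⇒ Q = 0, so W_by = −ΔU = nCᵥ(T₁ − T₂).
Cᵥ = 3R/2 = 12.47 J/(mol·K).
W = (2.23)(12.47)(591 − 249) = 9511 J.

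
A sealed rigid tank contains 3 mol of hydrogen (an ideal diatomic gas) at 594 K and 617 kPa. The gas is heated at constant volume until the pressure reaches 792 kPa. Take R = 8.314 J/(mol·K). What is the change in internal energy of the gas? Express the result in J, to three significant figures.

Constant volume ⇒ W = 0, so Q = ΔU = nCᵥΔT with Cᵥ = 5R/2 = 20.79 J/(mol·K).
At constant V, T₂/T₁ = P₂/P₁ ⇒ ΔT = T₁(P₂/P₁ − 1) = 594·(792/617 − 1) = 168.5 K.
ΔU = (3)(20.79)(168.5) = 10505 J.

ΔU ≈ 10500 J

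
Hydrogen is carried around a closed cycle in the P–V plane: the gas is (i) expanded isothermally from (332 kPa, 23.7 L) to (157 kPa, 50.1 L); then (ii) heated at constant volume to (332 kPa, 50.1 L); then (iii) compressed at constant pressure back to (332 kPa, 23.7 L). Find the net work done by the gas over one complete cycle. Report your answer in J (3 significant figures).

Leg (i): W = PᵢVᵢ ln(V_f/Vᵢ) = (7868) ln(50.1/23.7) = 5890 J.
Leg (ii): W = 0.
Leg (iii): W = PΔV = (332)(23.7 − 50.1) = -8765 J.
W_net = 5890 − 8765 = -2875 J.

W_net ≈ -2870 J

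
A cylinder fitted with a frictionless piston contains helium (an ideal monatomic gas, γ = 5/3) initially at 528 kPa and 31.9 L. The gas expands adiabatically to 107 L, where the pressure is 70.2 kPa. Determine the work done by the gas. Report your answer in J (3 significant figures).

W ≈ 14000 J

Adiabatic: W = (P₁V₁ − P₂V₂)/(γ − 1) with γ = 5/3.
P₁V₁ = 16843 J, P₂V₂ = 7511 J.
W = (16843 − 7511) / 0.6667 = 13998 J.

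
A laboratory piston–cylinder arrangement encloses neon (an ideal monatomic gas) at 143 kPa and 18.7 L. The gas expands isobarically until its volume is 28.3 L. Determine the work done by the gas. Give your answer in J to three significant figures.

W ≈ 1370 J

Isobaric: W = P ΔV.
W = (143 kPa)(28.3 − 18.7 L) = (143)(9.6) = 1373 J.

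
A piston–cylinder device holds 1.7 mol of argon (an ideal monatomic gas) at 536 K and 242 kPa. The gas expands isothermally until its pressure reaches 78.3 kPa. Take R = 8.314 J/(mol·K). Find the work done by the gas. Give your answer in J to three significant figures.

W ≈ 8550 J

Isothermal process: W = nRT ln(V₂/V₁) = nRT ln(P₁/P₂).
W = (1.7)(8.314)(536) × ln(242/78.3)
  = 7576 × ln(3.091) = 7576 × 1.128
W_by_gas = 8548 J.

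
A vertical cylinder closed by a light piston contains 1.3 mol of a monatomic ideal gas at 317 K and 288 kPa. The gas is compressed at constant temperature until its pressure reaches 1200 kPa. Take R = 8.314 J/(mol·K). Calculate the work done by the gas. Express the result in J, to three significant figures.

W ≈ -4890 J

Isothermal process: W = nRT ln(V₂/V₁) = nRT ln(P₁/P₂).
W = (1.3)(8.314)(317) × ln(288/1200)
  = 3426 × ln(0.24) = 3426 × -1.427
W_by_gas = -4890 J.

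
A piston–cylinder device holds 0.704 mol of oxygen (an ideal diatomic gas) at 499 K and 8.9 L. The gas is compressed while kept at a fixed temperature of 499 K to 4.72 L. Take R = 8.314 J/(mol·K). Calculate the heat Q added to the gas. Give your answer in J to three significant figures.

Isothermal ⇒ ΔU = 0, so Q = W = nRT ln(V₂/V₁).
Q = (0.704)(8.314)(499) ln(4.72/8.9) = 2921 × -0.6342 = -1852 J.

Q ≈ -1850 J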